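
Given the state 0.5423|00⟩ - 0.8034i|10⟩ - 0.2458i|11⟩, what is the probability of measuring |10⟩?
0.6455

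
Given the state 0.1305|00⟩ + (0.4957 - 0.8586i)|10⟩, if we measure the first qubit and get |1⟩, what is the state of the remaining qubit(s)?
(0.5 - 0.866i)|0⟩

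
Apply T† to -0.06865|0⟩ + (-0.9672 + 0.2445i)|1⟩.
-0.06865|0⟩ + (-0.511 + 0.8568i)|1⟩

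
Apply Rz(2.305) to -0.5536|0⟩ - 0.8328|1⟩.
(-0.2249 + 0.5059i)|0⟩ + (-0.3383 - 0.761i)|1⟩

Rz(2.305) = [[e^(−iθ/2), 0], [0, e^(iθ/2)]] with e^(±iθ/2) = cos(θ/2) ± i·sin(θ/2); θ = 2.305, cos(θ/2) ≈ 0.406204, sin(θ/2) ≈ 0.913782.
With a = amp(|0⟩) = -0.5536 and b = amp(|1⟩) = -0.8328:
new amp(|0⟩) = (0.406204 - 0.913782i)·a = (-0.2249 + 0.5059i)
new amp(|1⟩) = (0.406204 + 0.913782i)·b = (-0.3383 - 0.761i)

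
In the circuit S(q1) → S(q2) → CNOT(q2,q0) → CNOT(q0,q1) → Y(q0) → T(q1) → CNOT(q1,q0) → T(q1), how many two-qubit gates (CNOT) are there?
3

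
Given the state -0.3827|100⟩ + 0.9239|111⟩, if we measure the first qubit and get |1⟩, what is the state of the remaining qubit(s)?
-0.3827|00⟩ + 0.9239|11⟩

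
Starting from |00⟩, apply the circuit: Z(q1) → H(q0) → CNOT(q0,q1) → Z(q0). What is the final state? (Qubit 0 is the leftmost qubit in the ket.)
1/√2|00⟩ - 1/√2|11⟩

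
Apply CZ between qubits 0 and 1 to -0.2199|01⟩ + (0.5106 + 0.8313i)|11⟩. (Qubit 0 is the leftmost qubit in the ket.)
-0.2199|01⟩ + (-0.5106 - 0.8313i)|11⟩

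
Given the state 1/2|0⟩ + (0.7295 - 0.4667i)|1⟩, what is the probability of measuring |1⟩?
0.75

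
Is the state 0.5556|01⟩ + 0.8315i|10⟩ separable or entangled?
Entangled

Writing the state as a|00⟩ + b|01⟩ + c|10⟩ + d|11⟩, it is a product state iff ad − bc = 0.
Here (a, b, c, d) = (0, 0.5556, 0.8315i, 0): ad − bc = (0)(0) − (0.5556)(0.8315i) = -0.462i ≠ 0, so the state is entangled.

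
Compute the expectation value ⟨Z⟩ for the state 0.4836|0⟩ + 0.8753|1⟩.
-0.5323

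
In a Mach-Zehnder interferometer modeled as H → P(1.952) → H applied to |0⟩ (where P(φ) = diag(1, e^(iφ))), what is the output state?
(0.314 + 0.4641i)|0⟩ + (0.686 - 0.4641i)|1⟩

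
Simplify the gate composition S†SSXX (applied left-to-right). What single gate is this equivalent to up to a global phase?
S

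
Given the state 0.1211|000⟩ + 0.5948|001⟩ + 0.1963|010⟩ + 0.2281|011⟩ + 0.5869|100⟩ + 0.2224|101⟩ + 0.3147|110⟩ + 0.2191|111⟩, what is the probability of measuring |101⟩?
0.04946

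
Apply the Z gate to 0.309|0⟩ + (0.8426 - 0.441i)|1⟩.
0.309|0⟩ + (-0.8426 + 0.441i)|1⟩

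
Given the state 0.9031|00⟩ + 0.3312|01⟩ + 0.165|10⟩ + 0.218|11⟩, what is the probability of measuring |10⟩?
0.02723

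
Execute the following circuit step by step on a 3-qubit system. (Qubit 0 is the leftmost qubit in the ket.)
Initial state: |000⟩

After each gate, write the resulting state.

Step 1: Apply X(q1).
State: |010⟩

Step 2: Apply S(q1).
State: i|010⟩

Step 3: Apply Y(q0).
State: -|110⟩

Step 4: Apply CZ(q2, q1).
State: -|110⟩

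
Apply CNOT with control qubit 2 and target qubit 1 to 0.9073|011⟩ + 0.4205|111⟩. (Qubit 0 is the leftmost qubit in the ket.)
0.9073|001⟩ + 0.4205|101⟩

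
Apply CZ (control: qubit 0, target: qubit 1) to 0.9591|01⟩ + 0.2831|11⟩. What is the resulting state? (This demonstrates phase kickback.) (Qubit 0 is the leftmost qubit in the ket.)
0.9591|01⟩ - 0.2831|11⟩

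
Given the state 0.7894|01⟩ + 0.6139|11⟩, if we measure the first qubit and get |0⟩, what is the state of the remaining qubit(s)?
|1⟩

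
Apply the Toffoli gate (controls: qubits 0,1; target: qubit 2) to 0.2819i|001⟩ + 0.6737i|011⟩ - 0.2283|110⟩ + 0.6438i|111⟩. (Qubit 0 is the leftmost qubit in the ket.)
0.2819i|001⟩ + 0.6737i|011⟩ + 0.6438i|110⟩ - 0.2283|111⟩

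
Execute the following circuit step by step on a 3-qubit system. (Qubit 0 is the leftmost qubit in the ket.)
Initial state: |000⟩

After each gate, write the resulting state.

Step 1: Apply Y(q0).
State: i|100⟩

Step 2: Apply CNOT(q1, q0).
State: i|100⟩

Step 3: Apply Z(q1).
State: i|100⟩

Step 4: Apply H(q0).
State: (1/√2)i|000⟩ - (1/√2)i|100⟩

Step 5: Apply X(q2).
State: (1/√2)i|001⟩ - (1/√2)i|101⟩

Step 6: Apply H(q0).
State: i|101⟩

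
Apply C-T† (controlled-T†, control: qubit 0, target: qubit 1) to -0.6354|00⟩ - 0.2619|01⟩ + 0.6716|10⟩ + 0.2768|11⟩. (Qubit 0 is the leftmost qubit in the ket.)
-0.6354|00⟩ - 0.2619|01⟩ + 0.6716|10⟩ + (0.1957 - 0.1957i)|11⟩

C-T† leaves the control-|0⟩ kets |00⟩, |01⟩ unchanged and applies T† to qubit 1 on the control-|1⟩ pair (|10⟩, |11⟩).
T† = [[1, 0], [0, (1/√2 - (1/√2)i)]].
With a = amp(|10⟩) = 0.6716 and b = amp(|11⟩) = 0.2768:
new amp(|10⟩) = (1)·a = 0.6716
new amp(|11⟩) = (1/√2 - (1/√2)i)·b = (0.1957 - 0.1957i)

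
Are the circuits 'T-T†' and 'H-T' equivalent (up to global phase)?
No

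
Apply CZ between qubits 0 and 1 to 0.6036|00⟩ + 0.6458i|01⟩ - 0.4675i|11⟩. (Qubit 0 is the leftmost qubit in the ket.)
0.6036|00⟩ + 0.6458i|01⟩ + 0.4675i|11⟩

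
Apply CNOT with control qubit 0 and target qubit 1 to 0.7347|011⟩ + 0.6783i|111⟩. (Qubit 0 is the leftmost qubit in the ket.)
0.7347|011⟩ + 0.6783i|101⟩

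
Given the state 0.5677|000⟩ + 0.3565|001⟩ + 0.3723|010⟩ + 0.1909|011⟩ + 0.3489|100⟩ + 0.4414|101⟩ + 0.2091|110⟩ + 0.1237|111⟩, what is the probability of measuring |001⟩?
0.1271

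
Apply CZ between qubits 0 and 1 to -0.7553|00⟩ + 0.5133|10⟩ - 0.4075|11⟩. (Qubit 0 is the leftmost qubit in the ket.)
-0.7553|00⟩ + 0.5133|10⟩ + 0.4075|11⟩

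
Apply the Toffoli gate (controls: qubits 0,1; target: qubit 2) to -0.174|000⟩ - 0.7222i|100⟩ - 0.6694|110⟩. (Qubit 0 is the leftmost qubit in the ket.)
-0.174|000⟩ - 0.7222i|100⟩ - 0.6694|111⟩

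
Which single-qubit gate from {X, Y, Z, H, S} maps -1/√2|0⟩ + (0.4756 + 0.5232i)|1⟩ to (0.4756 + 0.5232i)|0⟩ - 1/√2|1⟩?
X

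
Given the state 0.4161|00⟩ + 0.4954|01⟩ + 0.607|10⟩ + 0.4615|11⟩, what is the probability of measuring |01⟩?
0.2454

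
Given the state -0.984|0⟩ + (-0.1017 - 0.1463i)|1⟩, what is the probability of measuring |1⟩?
0.03175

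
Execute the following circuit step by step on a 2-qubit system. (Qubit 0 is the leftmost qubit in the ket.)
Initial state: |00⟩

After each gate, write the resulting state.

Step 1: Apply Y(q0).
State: i|10⟩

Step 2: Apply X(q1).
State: i|11⟩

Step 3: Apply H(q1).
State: (1/√2)i|10⟩ - (1/√2)i|11⟩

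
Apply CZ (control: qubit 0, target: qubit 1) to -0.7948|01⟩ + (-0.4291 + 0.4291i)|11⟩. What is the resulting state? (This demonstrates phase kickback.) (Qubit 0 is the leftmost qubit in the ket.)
-0.7948|01⟩ + (0.4291 - 0.4291i)|11⟩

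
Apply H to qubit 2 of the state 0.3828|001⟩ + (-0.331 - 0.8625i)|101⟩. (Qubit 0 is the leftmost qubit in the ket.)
0.2707|000⟩ - 0.2707|001⟩ + (-0.2341 - 0.6099i)|100⟩ + (0.2341 + 0.6099i)|101⟩

H on qubit 2 mixes each pair of kets that differ only in qubit 2: amplitudes (a, b) of (|…0…⟩, |…1…⟩) become ((a + b)/√2, (a − b)/√2). Kets absent from the input have amplitude 0.
(|000⟩, |001⟩): (a, b) = (0, 0.3828) → (0.2707, -0.2707)
(|100⟩, |101⟩): (a, b) = (0, (-0.331 - 0.8625i)) → ((-0.2341 - 0.6099i), (0.2341 + 0.6099i))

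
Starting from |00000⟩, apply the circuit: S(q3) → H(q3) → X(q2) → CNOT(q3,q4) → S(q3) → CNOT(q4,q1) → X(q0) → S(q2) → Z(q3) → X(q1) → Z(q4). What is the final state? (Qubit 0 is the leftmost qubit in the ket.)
-1/√2|10111⟩ + (1/√2)i|11100⟩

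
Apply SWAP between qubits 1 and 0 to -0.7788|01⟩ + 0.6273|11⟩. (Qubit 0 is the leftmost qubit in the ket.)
-0.7788|10⟩ + 0.6273|11⟩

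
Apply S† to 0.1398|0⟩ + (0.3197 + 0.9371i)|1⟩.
0.1398|0⟩ + (0.9371 - 0.3197i)|1⟩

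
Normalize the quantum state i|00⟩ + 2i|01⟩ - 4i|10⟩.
0.2182i|00⟩ + 0.4364i|01⟩ - 0.8729i|10⟩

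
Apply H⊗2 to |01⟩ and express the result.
1/2|00⟩ - 1/2|01⟩ + 1/2|10⟩ - 1/2|11⟩

H⊗2 gives amp(|y⟩) = (1/2) Σ_x (−1)^(x·y) amp(|x⟩), where x·y is the number of positions in which both x and y have a 1.
|00⟩: (1)/2 = 1/2
|01⟩: (-1)/2 = -1/2
|10⟩: (1)/2 = 1/2
|11⟩: (-1)/2 = -1/2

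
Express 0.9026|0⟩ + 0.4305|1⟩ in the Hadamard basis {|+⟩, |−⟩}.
0.9426|+⟩ + 0.3338|−⟩

With |ψ⟩ = α|0⟩ + β|1⟩, the Hadamard-basis coefficients are ⟨+|ψ⟩ = (α + β)/√2 and ⟨−|ψ⟩ = (α − β)/√2.
Here α = 0.9026, β = 0.4305: (α + β)/√2 = 0.9426, (α − β)/√2 = 0.3338.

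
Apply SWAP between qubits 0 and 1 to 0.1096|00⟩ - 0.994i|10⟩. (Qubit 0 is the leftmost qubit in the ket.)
0.1096|00⟩ - 0.994i|01⟩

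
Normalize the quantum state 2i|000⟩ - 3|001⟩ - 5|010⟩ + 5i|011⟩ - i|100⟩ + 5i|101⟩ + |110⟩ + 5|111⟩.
0.1865i|000⟩ - 0.2798|001⟩ - 0.4663|010⟩ + 0.4663i|011⟩ - 0.09325i|100⟩ + 0.4663i|101⟩ + 0.09325|110⟩ + 0.4663|111⟩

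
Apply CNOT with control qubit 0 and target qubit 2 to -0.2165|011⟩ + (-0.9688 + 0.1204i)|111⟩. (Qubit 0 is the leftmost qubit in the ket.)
-0.2165|011⟩ + (-0.9688 + 0.1204i)|110⟩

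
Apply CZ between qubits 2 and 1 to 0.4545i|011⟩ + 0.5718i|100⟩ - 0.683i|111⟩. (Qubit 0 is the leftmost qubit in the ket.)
-0.4545i|011⟩ + 0.5718i|100⟩ + 0.683i|111⟩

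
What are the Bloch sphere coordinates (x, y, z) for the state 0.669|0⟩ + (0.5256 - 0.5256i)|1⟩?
(0.7033, -0.7033, -0.1049)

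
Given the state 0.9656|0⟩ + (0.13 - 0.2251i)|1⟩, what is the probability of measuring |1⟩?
0.06757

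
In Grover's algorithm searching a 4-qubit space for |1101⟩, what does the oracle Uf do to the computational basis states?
Uf|x⟩ = -|x⟩ if x = 1101, else |x⟩ (phase flip on target)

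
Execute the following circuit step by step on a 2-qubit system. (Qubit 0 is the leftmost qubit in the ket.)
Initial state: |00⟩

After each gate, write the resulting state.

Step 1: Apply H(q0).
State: 1/√2|00⟩ + 1/√2|10⟩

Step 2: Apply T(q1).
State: 1/√2|00⟩ + 1/√2|10⟩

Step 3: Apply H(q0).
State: |00⟩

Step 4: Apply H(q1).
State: 1/√2|00⟩ + 1/√2|01⟩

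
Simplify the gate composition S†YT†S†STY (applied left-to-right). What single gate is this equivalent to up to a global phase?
S†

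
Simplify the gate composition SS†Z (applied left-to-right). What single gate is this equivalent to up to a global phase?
Z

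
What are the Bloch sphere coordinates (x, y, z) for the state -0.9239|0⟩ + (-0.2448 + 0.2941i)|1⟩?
(0.4523, -0.5434, 0.7072)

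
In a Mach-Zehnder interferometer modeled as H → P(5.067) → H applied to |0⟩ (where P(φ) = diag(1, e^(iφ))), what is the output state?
(0.6736 - 0.4689i)|0⟩ + (0.3264 + 0.4689i)|1⟩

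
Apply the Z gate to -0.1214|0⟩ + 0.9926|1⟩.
-0.1214|0⟩ - 0.9926|1⟩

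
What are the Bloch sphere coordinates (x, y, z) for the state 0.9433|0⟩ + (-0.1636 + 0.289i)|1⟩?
(-0.3086, 0.5452, 0.7795)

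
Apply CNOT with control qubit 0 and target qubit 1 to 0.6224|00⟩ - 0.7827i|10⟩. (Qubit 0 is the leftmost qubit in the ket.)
0.6224|00⟩ - 0.7827i|11⟩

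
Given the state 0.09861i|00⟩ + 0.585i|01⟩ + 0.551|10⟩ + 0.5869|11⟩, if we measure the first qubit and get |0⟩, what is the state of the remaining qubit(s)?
0.1662i|0⟩ + 0.9861i|1⟩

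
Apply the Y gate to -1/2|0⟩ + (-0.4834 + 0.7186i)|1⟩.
(0.7186 + 0.4834i)|0⟩ - (1/2)i|1⟩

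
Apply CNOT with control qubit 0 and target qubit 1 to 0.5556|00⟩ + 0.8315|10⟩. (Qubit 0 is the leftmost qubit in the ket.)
0.5556|00⟩ + 0.8315|11⟩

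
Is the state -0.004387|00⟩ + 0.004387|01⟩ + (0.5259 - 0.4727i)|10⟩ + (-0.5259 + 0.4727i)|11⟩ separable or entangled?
Separable

Writing the state as a|00⟩ + b|01⟩ + c|10⟩ + d|11⟩, it is a product state iff ad − bc = 0.
Here (a, b, c, d) = (-0.004387, 0.004387, (0.5259 - 0.4727i), (-0.5259 + 0.4727i)): ad − bc = (-0.004387)(-0.5259 + 0.4727i) − (0.004387)(0.5259 - 0.4727i) = 0, so the state is separable.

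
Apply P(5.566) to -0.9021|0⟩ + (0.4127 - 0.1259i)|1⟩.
-0.9021|0⟩ + (0.2283 - 0.3661i)|1⟩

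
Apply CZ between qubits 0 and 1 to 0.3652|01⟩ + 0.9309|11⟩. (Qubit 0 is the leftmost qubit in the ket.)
0.3652|01⟩ - 0.9309|11⟩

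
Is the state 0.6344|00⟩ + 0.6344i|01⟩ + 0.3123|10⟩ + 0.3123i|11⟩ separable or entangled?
Separable

Writing the state as a|00⟩ + b|01⟩ + c|10⟩ + d|11⟩, it is a product state iff ad − bc = 0.
Here (a, b, c, d) = (0.6344, 0.6344i, 0.3123, 0.3123i): ad − bc = (0.6344)(0.3123i) − (0.6344i)(0.3123) = 0, so the state is separable.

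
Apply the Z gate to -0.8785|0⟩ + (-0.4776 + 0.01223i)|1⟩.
-0.8785|0⟩ + (0.4776 - 0.01223i)|1⟩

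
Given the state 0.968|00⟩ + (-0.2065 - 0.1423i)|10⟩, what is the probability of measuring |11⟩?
0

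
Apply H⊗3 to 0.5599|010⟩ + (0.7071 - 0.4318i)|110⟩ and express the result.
(0.448 - 0.1527i)|000⟩ + (0.448 - 0.1527i)|001⟩ + (-0.448 + 0.1527i)|010⟩ + (-0.448 + 0.1527i)|011⟩ + (-0.05204 + 0.1527i)|100⟩ + (-0.05204 + 0.1527i)|101⟩ + (0.05204 - 0.1527i)|110⟩ + (0.05204 - 0.1527i)|111⟩

H⊗3 gives amp(|y⟩) = (1/2√2) Σ_x (−1)^(x·y) amp(|x⟩), where x·y is the number of positions in which both x and y have a 1.
|000⟩: (0.5599 + (0.7071 - 0.4318i))/(2√2) = (0.448 - 0.1527i)
|001⟩: (0.5599 + (0.7071 - 0.4318i))/(2√2) = (0.448 - 0.1527i)
|010⟩: (-0.5599 - (0.7071 - 0.4318i))/(2√2) = (-0.448 + 0.1527i)
|011⟩: (-0.5599 - (0.7071 - 0.4318i))/(2√2) = (-0.448 + 0.1527i)
|100⟩: (0.5599 - (0.7071 - 0.4318i))/(2√2) = (-0.05204 + 0.1527i)
|101⟩: (0.5599 - (0.7071 - 0.4318i))/(2√2) = (-0.05204 + 0.1527i)
|110⟩: (-0.5599 + (0.7071 - 0.4318i))/(2√2) = (0.05204 - 0.1527i)
|111⟩: (-0.5599 + (0.7071 - 0.4318i))/(2√2) = (0.05204 - 0.1527i)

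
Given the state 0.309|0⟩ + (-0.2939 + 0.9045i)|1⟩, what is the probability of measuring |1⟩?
0.9045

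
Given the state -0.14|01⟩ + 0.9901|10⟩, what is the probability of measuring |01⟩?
0.0196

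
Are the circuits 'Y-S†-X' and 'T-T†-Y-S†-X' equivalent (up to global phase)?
Yes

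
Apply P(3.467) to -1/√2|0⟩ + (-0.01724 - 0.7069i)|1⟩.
-1/√2|0⟩ + (-0.2097 + 0.6753i)|1⟩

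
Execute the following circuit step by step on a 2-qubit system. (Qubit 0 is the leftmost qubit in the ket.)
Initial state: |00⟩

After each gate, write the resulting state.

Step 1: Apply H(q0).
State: 1/√2|00⟩ + 1/√2|10⟩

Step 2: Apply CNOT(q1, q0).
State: 1/√2|00⟩ + 1/√2|10⟩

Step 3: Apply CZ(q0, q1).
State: 1/√2|00⟩ + 1/√2|10⟩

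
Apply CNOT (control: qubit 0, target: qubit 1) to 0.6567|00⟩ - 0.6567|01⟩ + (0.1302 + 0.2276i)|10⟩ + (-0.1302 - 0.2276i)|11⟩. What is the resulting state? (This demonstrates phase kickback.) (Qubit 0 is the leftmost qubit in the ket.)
0.6567|00⟩ - 0.6567|01⟩ + (-0.1302 - 0.2276i)|10⟩ + (0.1302 + 0.2276i)|11⟩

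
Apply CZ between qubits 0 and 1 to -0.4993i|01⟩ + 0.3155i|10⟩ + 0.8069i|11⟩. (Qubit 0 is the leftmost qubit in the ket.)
-0.4993i|01⟩ + 0.3155i|10⟩ - 0.8069i|11⟩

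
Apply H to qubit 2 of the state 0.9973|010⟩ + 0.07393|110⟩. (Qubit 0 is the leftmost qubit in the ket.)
0.7052|010⟩ + 0.7052|011⟩ + 0.05228|110⟩ + 0.05228|111⟩

H on qubit 2 mixes each pair of kets that differ only in qubit 2: amplitudes (a, b) of (|…0…⟩, |…1…⟩) become ((a + b)/√2, (a − b)/√2). Kets absent from the input have amplitude 0.
(|010⟩, |011⟩): (a, b) = (0.9973, 0) → (0.7052, 0.7052)
(|110⟩, |111⟩): (a, b) = (0.07393, 0) → (0.05228, 0.05228)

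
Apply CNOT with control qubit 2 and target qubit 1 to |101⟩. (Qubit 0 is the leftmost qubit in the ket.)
|111⟩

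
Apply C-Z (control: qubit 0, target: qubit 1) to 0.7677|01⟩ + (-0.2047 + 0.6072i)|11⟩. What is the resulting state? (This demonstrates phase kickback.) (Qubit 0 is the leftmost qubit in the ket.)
0.7677|01⟩ + (0.2047 - 0.6072i)|11⟩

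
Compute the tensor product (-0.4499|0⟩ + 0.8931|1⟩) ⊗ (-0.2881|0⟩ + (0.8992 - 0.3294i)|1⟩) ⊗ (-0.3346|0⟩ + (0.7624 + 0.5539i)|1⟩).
-0.04337|000⟩ + (0.09882 + 0.07179i)|001⟩ + (0.1354 - 0.04959i)|010⟩ + (-0.3905 - 0.1111i)|011⟩ + 0.08609|100⟩ + (-0.1962 - 0.1425i)|101⟩ + (-0.2687 + 0.09844i)|110⟩ + (0.7752 + 0.2205i)|111⟩

amp(|b₁b₂…⟩) = product of the factor amplitudes for bits b₁, b₂, …; only kets whose every factor amplitude is nonzero survive.
|000⟩: (-0.4499)(-0.2881)(-0.3346) = -0.04337
|001⟩: (-0.4499)(-0.2881)(0.7624 + 0.5539i) = (0.09882 + 0.07179i)
|010⟩: (-0.4499)(0.8992 - 0.3294i)(-0.3346) = (0.1354 - 0.04959i)
|011⟩: (-0.4499)(0.8992 - 0.3294i)(0.7624 + 0.5539i) = (-0.3905 - 0.1111i)
|100⟩: (0.8931)(-0.2881)(-0.3346) = 0.08609
|101⟩: (0.8931)(-0.2881)(0.7624 + 0.5539i) = (-0.1962 - 0.1425i)
|110⟩: (0.8931)(0.8992 - 0.3294i)(-0.3346) = (-0.2687 + 0.09844i)
|111⟩: (0.8931)(0.8992 - 0.3294i)(0.7624 + 0.5539i) = (0.7752 + 0.2205i)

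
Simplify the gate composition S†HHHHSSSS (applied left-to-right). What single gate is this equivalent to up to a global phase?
S†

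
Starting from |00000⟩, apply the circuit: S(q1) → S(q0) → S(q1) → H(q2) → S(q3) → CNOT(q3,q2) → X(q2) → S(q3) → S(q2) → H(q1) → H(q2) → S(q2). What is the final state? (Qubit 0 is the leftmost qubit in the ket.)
(1/√8 + (1/√8)i)|00000⟩ + (1/√8 + (1/√8)i)|00100⟩ + (1/√8 + (1/√8)i)|01000⟩ + (1/√8 + (1/√8)i)|01100⟩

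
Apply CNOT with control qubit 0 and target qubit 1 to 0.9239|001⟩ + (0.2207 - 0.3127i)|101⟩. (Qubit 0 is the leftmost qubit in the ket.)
0.9239|001⟩ + (0.2207 - 0.3127i)|111⟩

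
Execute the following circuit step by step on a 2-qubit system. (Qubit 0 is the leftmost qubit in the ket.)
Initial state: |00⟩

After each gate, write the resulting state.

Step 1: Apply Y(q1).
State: i|01⟩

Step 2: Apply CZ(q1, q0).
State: i|01⟩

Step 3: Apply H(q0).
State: (1/√2)i|01⟩ + (1/√2)i|11⟩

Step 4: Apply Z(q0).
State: (1/√2)i|01⟩ - (1/√2)i|11⟩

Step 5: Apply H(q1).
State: (1/2)i|00⟩ - (1/2)i|01⟩ - (1/2)i|10⟩ + (1/2)i|11⟩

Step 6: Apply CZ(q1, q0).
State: (1/2)i|00⟩ - (1/2)i|01⟩ - (1/2)i|10⟩ - (1/2)i|11⟩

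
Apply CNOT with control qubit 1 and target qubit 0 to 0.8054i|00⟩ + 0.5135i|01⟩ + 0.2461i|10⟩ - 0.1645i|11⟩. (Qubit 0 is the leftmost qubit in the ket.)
0.8054i|00⟩ - 0.1645i|01⟩ + 0.2461i|10⟩ + 0.5135i|11⟩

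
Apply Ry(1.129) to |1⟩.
-0.535|0⟩ + 0.8449|1⟩

Ry(1.129) = [[cos(θ/2), −sin(θ/2)], [sin(θ/2), cos(θ/2)]]; θ = 1.129, cos(θ/2) ≈ 0.844856, sin(θ/2) ≈ 0.534993.
With a = amp(|0⟩) = 0 and b = amp(|1⟩) = 1:
new amp(|0⟩) = (0.844856)·a + (-0.534993)·b = -0.535
new amp(|1⟩) = (0.534993)·a + (0.844856)·b = 0.8449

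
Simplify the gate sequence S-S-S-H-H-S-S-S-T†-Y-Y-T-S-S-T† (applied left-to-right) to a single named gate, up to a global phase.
T†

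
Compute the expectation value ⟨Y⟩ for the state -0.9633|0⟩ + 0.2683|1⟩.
0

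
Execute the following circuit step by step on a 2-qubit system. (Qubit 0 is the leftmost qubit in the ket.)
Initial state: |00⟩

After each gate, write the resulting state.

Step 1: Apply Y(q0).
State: i|10⟩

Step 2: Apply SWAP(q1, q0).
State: i|01⟩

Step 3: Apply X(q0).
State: i|11⟩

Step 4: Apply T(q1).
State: (-1/√2 + (1/√2)i)|11⟩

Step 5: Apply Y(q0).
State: (1/√2 + (1/√2)i)|01⟩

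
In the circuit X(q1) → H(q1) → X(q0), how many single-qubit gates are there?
3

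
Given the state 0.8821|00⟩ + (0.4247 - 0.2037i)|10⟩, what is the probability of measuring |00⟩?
0.7781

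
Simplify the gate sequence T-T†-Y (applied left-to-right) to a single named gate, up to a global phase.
Y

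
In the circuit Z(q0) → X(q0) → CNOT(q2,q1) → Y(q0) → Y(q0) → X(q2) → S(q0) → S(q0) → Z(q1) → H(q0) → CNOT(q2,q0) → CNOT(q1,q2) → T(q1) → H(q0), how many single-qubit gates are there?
11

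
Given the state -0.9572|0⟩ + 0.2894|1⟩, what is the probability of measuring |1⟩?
0.08375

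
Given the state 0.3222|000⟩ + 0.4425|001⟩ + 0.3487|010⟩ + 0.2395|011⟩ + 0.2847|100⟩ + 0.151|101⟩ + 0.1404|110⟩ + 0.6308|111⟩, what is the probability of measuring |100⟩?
0.08105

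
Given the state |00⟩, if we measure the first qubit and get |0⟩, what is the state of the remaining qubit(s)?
|0⟩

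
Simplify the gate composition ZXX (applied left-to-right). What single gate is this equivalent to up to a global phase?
Z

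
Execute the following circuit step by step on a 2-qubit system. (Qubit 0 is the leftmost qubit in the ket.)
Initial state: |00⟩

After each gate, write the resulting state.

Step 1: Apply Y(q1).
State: i|01⟩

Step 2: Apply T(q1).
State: (-1/√2 + (1/√2)i)|01⟩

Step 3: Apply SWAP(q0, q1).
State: (-1/√2 + (1/√2)i)|10⟩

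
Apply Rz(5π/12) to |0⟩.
(0.7934 - 0.6088i)|0⟩

Rz(5π/12) = [[e^(−iθ/2), 0], [0, e^(iθ/2)]] with e^(±iθ/2) = cos(θ/2) ± i·sin(θ/2); θ = 5π/12, cos(θ/2) ≈ 0.793353, sin(θ/2) ≈ 0.608761.
With a = amp(|0⟩) = 1 and b = amp(|1⟩) = 0:
new amp(|0⟩) = (0.793353 - 0.608761i)·a = (0.7934 - 0.6088i)
new amp(|1⟩) = (0.793353 + 0.608761i)·b = 0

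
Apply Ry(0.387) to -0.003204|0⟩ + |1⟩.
-0.1954|0⟩ + 0.9807|1⟩

Ry(0.387) = [[cos(θ/2), −sin(θ/2)], [sin(θ/2), cos(θ/2)]]; θ = 0.387, cos(θ/2) ≈ 0.981337, sin(θ/2) ≈ 0.192295.
With a = amp(|0⟩) = -0.003204 and b = amp(|1⟩) = 1:
new amp(|0⟩) = (0.981337)·a + (-0.192295)·b = -0.1954
new amp(|1⟩) = (0.192295)·a + (0.981337)·b = 0.9807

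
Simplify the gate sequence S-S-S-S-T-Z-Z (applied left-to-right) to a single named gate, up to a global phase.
T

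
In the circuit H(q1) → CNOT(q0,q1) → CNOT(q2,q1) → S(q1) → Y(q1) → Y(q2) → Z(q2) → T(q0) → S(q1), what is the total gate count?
9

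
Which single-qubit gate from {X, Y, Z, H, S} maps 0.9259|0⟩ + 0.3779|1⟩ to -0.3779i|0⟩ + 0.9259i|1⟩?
Y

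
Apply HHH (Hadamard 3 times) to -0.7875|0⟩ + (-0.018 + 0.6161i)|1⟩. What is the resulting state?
(-0.5696 + 0.4356i)|0⟩ + (-0.5441 - 0.4356i)|1⟩

H² = I, so H^3 = H: a single Hadamard. With (a, b) = (-0.7875, (-0.018 + 0.6161i)), H gives ((a + b)/√2, (a − b)/√2) = ((-0.5696 + 0.4356i), (-0.5441 - 0.4356i)).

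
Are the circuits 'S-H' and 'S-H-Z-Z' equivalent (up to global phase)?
Yes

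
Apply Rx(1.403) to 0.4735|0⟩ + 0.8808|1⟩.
(0.3617 - 0.5684i)|0⟩ + (0.6728 - 0.3056i)|1⟩

Rx(1.403) = [[cos(θ/2), −i·sin(θ/2)], [−i·sin(θ/2), cos(θ/2)]]; θ = 1.403, cos(θ/2) ≈ 0.763875, sin(θ/2) ≈ 0.645364.
With a = amp(|0⟩) = 0.4735 and b = amp(|1⟩) = 0.8808:
new amp(|0⟩) = (0.763875)·a + (-0.645364i)·b = (0.3617 - 0.5684i)
new amp(|1⟩) = (-0.645364i)·a + (0.763875)·b = (0.6728 - 0.3056i)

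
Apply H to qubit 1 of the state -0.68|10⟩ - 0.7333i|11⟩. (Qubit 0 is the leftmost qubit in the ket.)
(-0.4808 - 0.5185i)|10⟩ + (-0.4808 + 0.5185i)|11⟩

H on qubit 1 mixes each pair of kets that differ only in qubit 1: amplitudes (a, b) of (|…0…⟩, |…1…⟩) become ((a + b)/√2, (a − b)/√2). Kets absent from the input have amplitude 0.
(|10⟩, |11⟩): (a, b) = (-0.68, -0.7333i) → ((-0.4808 - 0.5185i), (-0.4808 + 0.5185i))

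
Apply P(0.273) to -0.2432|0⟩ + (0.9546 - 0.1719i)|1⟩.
-0.2432|0⟩ + (0.9656 + 0.09185i)|1⟩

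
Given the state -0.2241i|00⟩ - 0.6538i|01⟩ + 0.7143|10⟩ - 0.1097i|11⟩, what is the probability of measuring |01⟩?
0.4275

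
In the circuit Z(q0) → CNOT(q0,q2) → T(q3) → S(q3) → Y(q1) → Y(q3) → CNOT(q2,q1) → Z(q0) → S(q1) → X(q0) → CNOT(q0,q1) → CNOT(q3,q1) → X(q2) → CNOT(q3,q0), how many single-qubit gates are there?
9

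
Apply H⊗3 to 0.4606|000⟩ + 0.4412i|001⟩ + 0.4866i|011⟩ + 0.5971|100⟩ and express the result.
(0.374 + 0.328i)|000⟩ + (0.374 - 0.328i)|001⟩ + (0.374 - 0.01605i)|010⟩ + (0.374 + 0.01605i)|011⟩ + (-0.04826 + 0.328i)|100⟩ + (-0.04826 - 0.328i)|101⟩ + (-0.04826 - 0.01605i)|110⟩ + (-0.04826 + 0.01605i)|111⟩

H⊗3 gives amp(|y⟩) = (1/2√2) Σ_x (−1)^(x·y) amp(|x⟩), where x·y is the number of positions in which both x and y have a 1.
|000⟩: (0.4606 + 0.4412i + 0.4866i + 0.5971)/(2√2) = (0.374 + 0.328i)
|001⟩: (0.4606 - 0.4412i - 0.4866i + 0.5971)/(2√2) = (0.374 - 0.328i)
|010⟩: (0.4606 + 0.4412i - 0.4866i + 0.5971)/(2√2) = (0.374 - 0.01605i)
|011⟩: (0.4606 - 0.4412i + 0.4866i + 0.5971)/(2√2) = (0.374 + 0.01605i)
|100⟩: (0.4606 + 0.4412i + 0.4866i - 0.5971)/(2√2) = (-0.04826 + 0.328i)
|101⟩: (0.4606 - 0.4412i - 0.4866i - 0.5971)/(2√2) = (-0.04826 - 0.328i)
|110⟩: (0.4606 + 0.4412i - 0.4866i - 0.5971)/(2√2) = (-0.04826 - 0.01605i)
|111⟩: (0.4606 - 0.4412i + 0.4866i - 0.5971)/(2√2) = (-0.04826 + 0.01605i)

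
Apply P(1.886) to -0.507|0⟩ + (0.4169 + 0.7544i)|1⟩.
-0.507|0⟩ + (-0.8465 + 0.1625i)|1⟩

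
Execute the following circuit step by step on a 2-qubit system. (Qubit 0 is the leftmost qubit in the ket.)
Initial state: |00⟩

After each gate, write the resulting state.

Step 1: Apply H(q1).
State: 1/√2|00⟩ + 1/√2|01⟩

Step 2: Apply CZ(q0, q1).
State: 1/√2|00⟩ + 1/√2|01⟩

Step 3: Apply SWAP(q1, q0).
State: 1/√2|00⟩ + 1/√2|10⟩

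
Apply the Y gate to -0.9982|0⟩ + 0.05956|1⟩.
-0.05956i|0⟩ - 0.9982i|1⟩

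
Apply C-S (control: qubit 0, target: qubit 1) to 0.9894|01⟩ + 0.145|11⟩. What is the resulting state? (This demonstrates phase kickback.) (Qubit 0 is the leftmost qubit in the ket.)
0.9894|01⟩ + 0.145i|11⟩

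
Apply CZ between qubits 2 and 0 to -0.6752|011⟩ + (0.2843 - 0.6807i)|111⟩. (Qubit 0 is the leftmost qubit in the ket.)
-0.6752|011⟩ + (-0.2843 + 0.6807i)|111⟩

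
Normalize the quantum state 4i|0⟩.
i|0⟩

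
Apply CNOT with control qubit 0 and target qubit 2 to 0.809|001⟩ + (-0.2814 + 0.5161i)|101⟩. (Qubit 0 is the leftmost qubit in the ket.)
0.809|001⟩ + (-0.2814 + 0.5161i)|100⟩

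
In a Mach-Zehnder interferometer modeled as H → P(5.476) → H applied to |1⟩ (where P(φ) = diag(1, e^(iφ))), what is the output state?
(0.1542 + 0.3612i)|0⟩ + (0.8458 - 0.3612i)|1⟩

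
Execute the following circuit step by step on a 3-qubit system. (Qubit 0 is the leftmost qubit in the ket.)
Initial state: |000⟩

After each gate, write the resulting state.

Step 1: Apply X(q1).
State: |010⟩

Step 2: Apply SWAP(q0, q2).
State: |010⟩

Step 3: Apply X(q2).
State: |011⟩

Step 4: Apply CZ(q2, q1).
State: -|011⟩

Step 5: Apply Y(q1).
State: i|001⟩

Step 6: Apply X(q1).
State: i|011⟩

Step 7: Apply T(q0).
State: i|011⟩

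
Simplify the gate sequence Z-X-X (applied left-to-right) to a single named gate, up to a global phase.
Z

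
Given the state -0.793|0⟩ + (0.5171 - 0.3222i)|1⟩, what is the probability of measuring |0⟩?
0.6288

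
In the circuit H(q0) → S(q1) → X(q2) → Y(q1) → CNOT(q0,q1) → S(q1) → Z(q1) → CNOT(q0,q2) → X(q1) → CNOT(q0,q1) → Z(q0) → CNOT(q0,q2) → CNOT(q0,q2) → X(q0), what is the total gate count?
14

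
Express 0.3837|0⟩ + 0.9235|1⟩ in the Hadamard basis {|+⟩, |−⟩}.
0.9243|+⟩ - 0.3817|−⟩

With |ψ⟩ = α|0⟩ + β|1⟩, the Hadamard-basis coefficients are ⟨+|ψ⟩ = (α + β)/√2 and ⟨−|ψ⟩ = (α − β)/√2.
Here α = 0.3837, β = 0.9235: (α + β)/√2 = 0.9243, (α − β)/√2 = -0.3817.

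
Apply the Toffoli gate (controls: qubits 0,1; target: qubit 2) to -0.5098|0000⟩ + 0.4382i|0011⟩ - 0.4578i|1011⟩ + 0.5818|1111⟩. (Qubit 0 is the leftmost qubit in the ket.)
-0.5098|0000⟩ + 0.4382i|0011⟩ - 0.4578i|1011⟩ + 0.5818|1101⟩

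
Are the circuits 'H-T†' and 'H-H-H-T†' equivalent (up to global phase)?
Yes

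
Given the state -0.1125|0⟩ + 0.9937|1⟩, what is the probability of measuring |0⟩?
0.01266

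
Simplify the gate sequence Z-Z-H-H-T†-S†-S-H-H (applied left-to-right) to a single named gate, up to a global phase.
T†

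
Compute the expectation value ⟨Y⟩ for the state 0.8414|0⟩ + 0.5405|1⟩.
0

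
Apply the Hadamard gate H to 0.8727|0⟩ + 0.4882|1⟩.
0.9623|0⟩ + 0.2719|1⟩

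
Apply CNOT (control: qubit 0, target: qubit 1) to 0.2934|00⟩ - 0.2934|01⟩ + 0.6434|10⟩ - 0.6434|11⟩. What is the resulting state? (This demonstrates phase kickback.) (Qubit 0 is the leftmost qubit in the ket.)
0.2934|00⟩ - 0.2934|01⟩ - 0.6434|10⟩ + 0.6434|11⟩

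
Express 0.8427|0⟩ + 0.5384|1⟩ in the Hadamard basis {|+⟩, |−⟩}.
0.9766|+⟩ + 0.2152|−⟩

With |ψ⟩ = α|0⟩ + β|1⟩, the Hadamard-basis coefficients are ⟨+|ψ⟩ = (α + β)/√2 and ⟨−|ψ⟩ = (α − β)/√2.
Here α = 0.8427, β = 0.5384: (α + β)/√2 = 0.9766, (α − β)/√2 = 0.2152.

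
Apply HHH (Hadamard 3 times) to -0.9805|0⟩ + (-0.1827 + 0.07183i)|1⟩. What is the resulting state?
(-0.8225 + 0.05079i)|0⟩ + (-0.5641 - 0.05079i)|1⟩

H² = I, so H^3 = H: a single Hadamard. With (a, b) = (-0.9805, (-0.1827 + 0.07183i)), H gives ((a + b)/√2, (a − b)/√2) = ((-0.8225 + 0.05079i), (-0.5641 - 0.05079i)).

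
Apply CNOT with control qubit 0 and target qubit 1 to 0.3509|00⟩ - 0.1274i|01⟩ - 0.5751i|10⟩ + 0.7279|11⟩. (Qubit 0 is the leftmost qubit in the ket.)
0.3509|00⟩ - 0.1274i|01⟩ + 0.7279|10⟩ - 0.5751i|11⟩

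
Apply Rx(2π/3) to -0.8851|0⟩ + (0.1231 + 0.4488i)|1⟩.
(-0.05388 - 0.1066i)|0⟩ + (0.06155 + 0.9909i)|1⟩

Rx(2π/3) = [[cos(θ/2), −i·sin(θ/2)], [−i·sin(θ/2), cos(θ/2)]]; θ = 2π/3, cos(θ/2) ≈ 0.5, sin(θ/2) ≈ 0.866025.
With a = amp(|0⟩) = -0.8851 and b = amp(|1⟩) = (0.1231 + 0.4488i):
new amp(|0⟩) = (0.5)·a + (-0.866025i)·b = (-0.05388 - 0.1066i)
new amp(|1⟩) = (-0.866025i)·a + (0.5)·b = (0.06155 + 0.9909i)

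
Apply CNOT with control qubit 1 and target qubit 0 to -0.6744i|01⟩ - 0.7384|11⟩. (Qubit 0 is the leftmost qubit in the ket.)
-0.7384|01⟩ - 0.6744i|11⟩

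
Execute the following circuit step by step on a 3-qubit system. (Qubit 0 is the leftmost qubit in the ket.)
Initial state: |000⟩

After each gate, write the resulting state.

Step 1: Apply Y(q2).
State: i|001⟩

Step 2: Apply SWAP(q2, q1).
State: i|010⟩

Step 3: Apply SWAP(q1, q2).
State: i|001⟩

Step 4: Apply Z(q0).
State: i|001⟩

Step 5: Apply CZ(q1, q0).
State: i|001⟩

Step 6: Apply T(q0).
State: i|001⟩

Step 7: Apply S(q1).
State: i|001⟩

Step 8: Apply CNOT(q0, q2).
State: i|001⟩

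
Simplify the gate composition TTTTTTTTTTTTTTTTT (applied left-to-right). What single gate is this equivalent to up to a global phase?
T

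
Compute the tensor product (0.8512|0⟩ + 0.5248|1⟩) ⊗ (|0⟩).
0.8512|00⟩ + 0.5248|10⟩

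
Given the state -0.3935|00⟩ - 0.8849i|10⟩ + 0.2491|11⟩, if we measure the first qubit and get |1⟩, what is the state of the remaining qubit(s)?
-0.9626i|0⟩ + 0.271|1⟩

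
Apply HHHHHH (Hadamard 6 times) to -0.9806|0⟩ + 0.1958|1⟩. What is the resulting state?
-0.9806|0⟩ + 0.1958|1⟩

H² = I, so an even number of Hadamards cancels: H^6 = I and the state is unchanged.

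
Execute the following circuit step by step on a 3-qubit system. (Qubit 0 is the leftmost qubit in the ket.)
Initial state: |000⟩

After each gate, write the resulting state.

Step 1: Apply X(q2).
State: |001⟩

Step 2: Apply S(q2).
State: i|001⟩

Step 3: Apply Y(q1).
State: -|011⟩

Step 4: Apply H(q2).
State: -1/√2|010⟩ + 1/√2|011⟩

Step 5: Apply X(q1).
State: -1/√2|000⟩ + 1/√2|001⟩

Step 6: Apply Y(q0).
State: -(1/√2)i|100⟩ + (1/√2)i|101⟩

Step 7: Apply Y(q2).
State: 1/√2|100⟩ + 1/√2|101⟩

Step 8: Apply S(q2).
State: 1/√2|100⟩ + (1/√2)i|101⟩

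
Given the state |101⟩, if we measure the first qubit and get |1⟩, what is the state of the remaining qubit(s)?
|01⟩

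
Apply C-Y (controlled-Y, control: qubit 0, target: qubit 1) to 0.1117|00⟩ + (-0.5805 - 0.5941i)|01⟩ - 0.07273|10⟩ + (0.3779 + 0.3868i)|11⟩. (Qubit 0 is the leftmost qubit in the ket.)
0.1117|00⟩ + (-0.5805 - 0.5941i)|01⟩ + (0.3868 - 0.3779i)|10⟩ - 0.07273i|11⟩

C-Y leaves the control-|0⟩ kets |00⟩, |01⟩ unchanged and applies Y to qubit 1 on the control-|1⟩ pair (|10⟩, |11⟩).
Y = [[0, -i], [i, 0]].
With a = amp(|10⟩) = -0.07273 and b = amp(|11⟩) = (0.3779 + 0.3868i):
new amp(|10⟩) = (-i)·b = (0.3868 - 0.3779i)
new amp(|11⟩) = (i)·a = -0.07273i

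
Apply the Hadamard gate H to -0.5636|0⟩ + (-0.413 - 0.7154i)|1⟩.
(-0.6906 - 0.5059i)|0⟩ + (-0.1065 + 0.5059i)|1⟩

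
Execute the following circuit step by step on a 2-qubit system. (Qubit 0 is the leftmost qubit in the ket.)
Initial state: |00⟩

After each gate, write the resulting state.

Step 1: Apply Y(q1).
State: i|01⟩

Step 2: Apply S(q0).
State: i|01⟩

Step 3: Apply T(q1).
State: (-1/√2 + (1/√2)i)|01⟩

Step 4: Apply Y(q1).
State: (1/√2 + (1/√2)i)|00⟩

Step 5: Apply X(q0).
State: (1/√2 + (1/√2)i)|10⟩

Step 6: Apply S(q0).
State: (-1/√2 + (1/√2)i)|10⟩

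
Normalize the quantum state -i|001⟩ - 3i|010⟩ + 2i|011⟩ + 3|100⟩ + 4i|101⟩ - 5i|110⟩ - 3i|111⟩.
-0.117i|001⟩ - 0.3511i|010⟩ + 0.2341i|011⟩ + 0.3511|100⟩ + 0.4682i|101⟩ - 0.5852i|110⟩ - 0.3511i|111⟩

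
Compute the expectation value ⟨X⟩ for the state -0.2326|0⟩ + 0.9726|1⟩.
-0.4525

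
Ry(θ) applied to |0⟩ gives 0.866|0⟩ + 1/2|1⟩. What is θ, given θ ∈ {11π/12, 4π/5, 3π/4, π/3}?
π/3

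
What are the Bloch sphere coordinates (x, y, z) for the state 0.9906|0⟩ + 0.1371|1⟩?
(0.2716, 0, 0.9625)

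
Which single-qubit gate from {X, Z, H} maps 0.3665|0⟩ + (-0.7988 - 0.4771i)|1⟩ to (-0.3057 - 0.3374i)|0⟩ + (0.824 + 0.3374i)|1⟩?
H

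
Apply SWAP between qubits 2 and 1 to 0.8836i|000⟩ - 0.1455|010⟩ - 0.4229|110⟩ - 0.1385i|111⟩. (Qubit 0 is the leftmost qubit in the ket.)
0.8836i|000⟩ - 0.1455|001⟩ - 0.4229|101⟩ - 0.1385i|111⟩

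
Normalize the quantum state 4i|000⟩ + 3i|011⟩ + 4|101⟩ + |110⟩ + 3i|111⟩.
0.5601i|000⟩ + 0.4201i|011⟩ + 0.5601|101⟩ + 0.14|110⟩ + 0.4201i|111⟩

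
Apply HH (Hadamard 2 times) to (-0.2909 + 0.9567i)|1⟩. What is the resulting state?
(-0.2909 + 0.9567i)|1⟩

H² = I, so an even number of Hadamards cancels: H^2 = I and the state is unchanged.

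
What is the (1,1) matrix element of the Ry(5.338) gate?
-0.8904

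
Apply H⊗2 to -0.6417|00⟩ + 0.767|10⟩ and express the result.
0.06265|00⟩ + 0.06265|01⟩ - 0.7044|10⟩ - 0.7044|11⟩

H⊗2 gives amp(|y⟩) = (1/2) Σ_x (−1)^(x·y) amp(|x⟩), where x·y is the number of positions in which both x and y have a 1.
|00⟩: (-0.6417 + 0.767)/2 = 0.06265
|01⟩: (-0.6417 + 0.767)/2 = 0.06265
|10⟩: (-0.6417 - 0.767)/2 = -0.7044
|11⟩: (-0.6417 - 0.767)/2 = -0.7044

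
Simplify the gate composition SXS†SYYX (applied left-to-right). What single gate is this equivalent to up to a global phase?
S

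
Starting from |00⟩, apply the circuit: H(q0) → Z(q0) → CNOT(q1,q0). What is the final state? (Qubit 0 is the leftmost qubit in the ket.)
1/√2|00⟩ - 1/√2|10⟩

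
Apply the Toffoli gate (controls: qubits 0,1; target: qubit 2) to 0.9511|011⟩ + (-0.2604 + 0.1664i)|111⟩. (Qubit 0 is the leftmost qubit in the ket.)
0.9511|011⟩ + (-0.2604 + 0.1664i)|110⟩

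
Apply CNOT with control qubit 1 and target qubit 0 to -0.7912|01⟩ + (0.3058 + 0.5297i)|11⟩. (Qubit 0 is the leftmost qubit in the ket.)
(0.3058 + 0.5297i)|01⟩ - 0.7912|11⟩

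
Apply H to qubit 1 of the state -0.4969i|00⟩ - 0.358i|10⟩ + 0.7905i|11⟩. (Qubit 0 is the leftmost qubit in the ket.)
-0.3514i|00⟩ - 0.3514i|01⟩ + 0.3058i|10⟩ - 0.8121i|11⟩

H on qubit 1 mixes each pair of kets that differ only in qubit 1: amplitudes (a, b) of (|…0…⟩, |…1…⟩) become ((a + b)/√2, (a − b)/√2). Kets absent from the input have amplitude 0.
(|00⟩, |01⟩): (a, b) = (-0.4969i, 0) → (-0.3514i, -0.3514i)
(|10⟩, |11⟩): (a, b) = (-0.358i, 0.7905i) → (0.3058i, -0.8121i)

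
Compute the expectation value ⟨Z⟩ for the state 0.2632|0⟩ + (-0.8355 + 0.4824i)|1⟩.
-0.8615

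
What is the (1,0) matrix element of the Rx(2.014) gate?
-0.8452i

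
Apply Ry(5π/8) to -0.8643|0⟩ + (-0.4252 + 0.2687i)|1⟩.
(-0.1266 - 0.2234i)|0⟩ + (-0.9549 + 0.1493i)|1⟩

Ry(5π/8) = [[cos(θ/2), −sin(θ/2)], [sin(θ/2), cos(θ/2)]]; θ = 5π/8, cos(θ/2) ≈ 0.55557, sin(θ/2) ≈ 0.83147.
With a = amp(|0⟩) = -0.8643 and b = amp(|1⟩) = (-0.4252 + 0.2687i):
new amp(|0⟩) = (0.55557)·a + (-0.83147)·b = (-0.1266 - 0.2234i)
new amp(|1⟩) = (0.83147)·a + (0.55557)·b = (-0.9549 + 0.1493i)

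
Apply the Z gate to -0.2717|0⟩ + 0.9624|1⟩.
-0.2717|0⟩ - 0.9624|1⟩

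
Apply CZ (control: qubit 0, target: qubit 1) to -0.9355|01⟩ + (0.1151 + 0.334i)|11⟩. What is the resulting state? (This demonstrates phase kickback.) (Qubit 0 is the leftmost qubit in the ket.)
-0.9355|01⟩ + (-0.1151 - 0.334i)|11⟩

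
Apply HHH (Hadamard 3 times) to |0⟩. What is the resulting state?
1/√2|0⟩ + 1/√2|1⟩

H² = I, so H^3 = H: a single Hadamard. With (a, b) = (1, 0), H gives ((a + b)/√2, (a − b)/√2) = (1/√2, 1/√2).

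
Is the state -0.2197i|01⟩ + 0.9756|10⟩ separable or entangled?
Entangled

Writing the state as a|00⟩ + b|01⟩ + c|10⟩ + d|11⟩, it is a product state iff ad − bc = 0.
Here (a, b, c, d) = (0, -0.2197i, 0.9756, 0): ad − bc = (0)(0) − (-0.2197i)(0.9756) = 0.2143i ≠ 0, so the state is entangled.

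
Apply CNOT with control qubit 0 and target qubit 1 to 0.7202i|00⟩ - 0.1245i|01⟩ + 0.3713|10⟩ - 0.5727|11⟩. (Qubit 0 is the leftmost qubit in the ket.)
0.7202i|00⟩ - 0.1245i|01⟩ - 0.5727|10⟩ + 0.3713|11⟩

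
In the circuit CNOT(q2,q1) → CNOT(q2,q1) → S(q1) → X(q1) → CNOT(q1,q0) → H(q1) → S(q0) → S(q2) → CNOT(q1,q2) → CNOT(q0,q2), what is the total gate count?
10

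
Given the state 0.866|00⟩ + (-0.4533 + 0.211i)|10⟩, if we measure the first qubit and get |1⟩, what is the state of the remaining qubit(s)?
(-0.9066 + 0.422i)|0⟩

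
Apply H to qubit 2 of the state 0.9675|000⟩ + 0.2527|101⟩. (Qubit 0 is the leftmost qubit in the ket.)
0.6841|000⟩ + 0.6841|001⟩ + 0.1787|100⟩ - 0.1787|101⟩

H on qubit 2 mixes each pair of kets that differ only in qubit 2: amplitudes (a, b) of (|…0…⟩, |…1…⟩) become ((a + b)/√2, (a − b)/√2). Kets absent from the input have amplitude 0.
(|000⟩, |001⟩): (a, b) = (0.9675, 0) → (0.6841, 0.6841)
(|100⟩, |101⟩): (a, b) = (0, 0.2527) → (0.1787, -0.1787)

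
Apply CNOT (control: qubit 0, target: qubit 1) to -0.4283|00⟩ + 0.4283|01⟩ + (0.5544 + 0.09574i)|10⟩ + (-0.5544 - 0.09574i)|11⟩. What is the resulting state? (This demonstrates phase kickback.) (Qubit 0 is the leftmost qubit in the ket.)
-0.4283|00⟩ + 0.4283|01⟩ + (-0.5544 - 0.09574i)|10⟩ + (0.5544 + 0.09574i)|11⟩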